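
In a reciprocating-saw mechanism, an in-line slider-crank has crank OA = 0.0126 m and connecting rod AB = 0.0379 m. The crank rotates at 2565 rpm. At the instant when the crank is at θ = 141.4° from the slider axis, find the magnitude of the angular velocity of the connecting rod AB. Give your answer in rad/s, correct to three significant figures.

71.3

ω = 268.6 rad/s (converted from 2565 rpm).
The rod makes angle φ with the slider axis where L sinφ = r sinθ; differentiating, L cosφ·φ̇ = r ω cosθ.
L cosφ = √(L² − r² sin²θ) = 0.037076 m.
|ω_rod| = r ω |cosθ| / √(L² − r² sin²θ) = 0.0126·268.6·0.78152/0.037076 = 71.34 rad/s.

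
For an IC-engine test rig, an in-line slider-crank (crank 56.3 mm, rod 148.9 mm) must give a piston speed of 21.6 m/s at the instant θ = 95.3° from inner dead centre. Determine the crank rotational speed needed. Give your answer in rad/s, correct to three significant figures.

400

For an in-line slider-crank, |v_piston| = rω|sinθ|·[1 + r cosθ/√(L² − r² sin²θ)].
With r = 0.0563 m, L = 0.1489 m, θ = 95.3°: the bracketed kinematic factor |dx/dθ| = 0.053946 m.
ω = v/|dx/dθ| = 21.6/0.053946 = 400.4 rad/s.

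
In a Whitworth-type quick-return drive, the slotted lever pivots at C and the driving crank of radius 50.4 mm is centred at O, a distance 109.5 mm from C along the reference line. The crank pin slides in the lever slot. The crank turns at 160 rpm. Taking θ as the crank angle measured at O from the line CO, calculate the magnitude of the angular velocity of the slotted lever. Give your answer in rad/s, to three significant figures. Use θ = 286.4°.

3.89

ω = 16.76 rad/s (from 160 rpm).
Crank pin A relative to C: A = (d + r cosθ, r sinθ); lever angle φ = atan2(r sinθ, d + r cosθ).
Differentiating tanφ: φ̇ = rω(d cosθ + r)/(d² + r² + 2dr cosθ).
d² + r² + 2dr cosθ = |CA|² = 0.0176468 m²;  d cosθ + r = +0.081316 m.
|ω_lever| = |0.0504·16.76·+0.081316| / 0.0176468 = 3.8913 rad/s.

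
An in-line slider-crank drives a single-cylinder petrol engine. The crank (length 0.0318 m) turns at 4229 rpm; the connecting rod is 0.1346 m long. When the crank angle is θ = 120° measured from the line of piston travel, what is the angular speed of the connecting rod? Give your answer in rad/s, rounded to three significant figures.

ω = 442.9 rad/s (converted from 4229 rpm).
The rod makes angle φ with the slider axis where L sinφ = r sinθ; differentiating, L cosφ·φ̇ = r ω cosθ.
L cosφ = √(L² − r² sin²θ) = 0.13175 m.
|ω_rod| = r ω |cosθ| / √(L² − r² sin²θ) = 0.0318·442.9·0.50000/0.13175 = 53.445 rad/s.

53.4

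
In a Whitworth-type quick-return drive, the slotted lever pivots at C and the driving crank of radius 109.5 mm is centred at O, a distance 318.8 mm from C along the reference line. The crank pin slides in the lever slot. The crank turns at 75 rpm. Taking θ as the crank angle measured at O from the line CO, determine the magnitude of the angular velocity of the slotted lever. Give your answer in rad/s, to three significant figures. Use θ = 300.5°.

1.57

ω = 7.854 rad/s (from 75 rpm).
Crank pin A relative to C: A = (d + r cosθ, r sinθ); lever angle φ = atan2(r sinθ, d + r cosθ).
Differentiating tanφ: φ̇ = rω(d cosθ + r)/(d² + r² + 2dr cosθ).
d² + r² + 2dr cosθ = |CA|² = 0.149059 m²;  d cosθ + r = +0.2713 m.
|ω_lever| = |0.1095·7.854·+0.2713| / 0.149059 = 1.5653 rad/s.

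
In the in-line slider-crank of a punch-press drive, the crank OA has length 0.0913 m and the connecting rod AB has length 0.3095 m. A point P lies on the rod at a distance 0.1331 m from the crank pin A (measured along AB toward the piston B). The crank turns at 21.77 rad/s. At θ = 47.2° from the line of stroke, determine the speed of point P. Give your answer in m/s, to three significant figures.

1.76

ω = 21.77 rad/s.  Crank-pin speed |V_A| = rω = 1.9876 m/s, perpendicular to OA.
Rod angle: sinφ = −(r/L) sinθ ⇒ φ = -12.500°; ω_rod = −rω cosθ/√(L²−r²sin²θ) = -4.4693 rad/s.
V_P = V_A + ω_rod × AP, with AP = 0.1331 m along the rod.
Components: V_Px = −rω sinθ − a·ω_rod·sinφ = -1.5871 m/s;  V_Py = rω cosθ + a·ω_rod·cosφ = +0.7697 m/s.
|V_P| = √(V_Px² + V_Py²) = 1.7639 m/s.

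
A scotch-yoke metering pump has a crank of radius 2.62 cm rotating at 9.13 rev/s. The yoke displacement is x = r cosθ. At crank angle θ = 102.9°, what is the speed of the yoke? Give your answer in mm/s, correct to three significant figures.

1470

ω = 57.37 rad/s (from 9.13 rev/s).
x = r cosθ ⇒ ẋ = −rω sinθ.
|v| = rω|sinθ| = 0.0262·57.37·|sin 102.9°| = 1.465 m/s = 1465 mm/s.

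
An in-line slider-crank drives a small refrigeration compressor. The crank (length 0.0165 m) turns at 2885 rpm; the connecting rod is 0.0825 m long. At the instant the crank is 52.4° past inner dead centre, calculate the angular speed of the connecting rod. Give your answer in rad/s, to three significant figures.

ω = 302.1 rad/s (converted from 2885 rpm).
The rod makes angle φ with the slider axis where L sinφ = r sinθ; differentiating, L cosφ·φ̇ = r ω cosθ.
L cosφ = √(L² − r² sin²θ) = 0.081458 m.
|ω_rod| = r ω |cosθ| / √(L² − r² sin²θ) = 0.0165·302.1·0.61015/0.081458 = 37.339 rad/s.

37.3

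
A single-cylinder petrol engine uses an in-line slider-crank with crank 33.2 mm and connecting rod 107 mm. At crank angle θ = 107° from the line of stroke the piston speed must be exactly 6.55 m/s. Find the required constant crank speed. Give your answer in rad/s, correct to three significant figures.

228

For an in-line slider-crank, |v_piston| = rω|sinθ|·[1 + r cosθ/√(L² − r² sin²θ)].
With r = 0.0332 m, L = 0.107 m, θ = 107°: the bracketed kinematic factor |dx/dθ| = 0.028733 m.
ω = v/|dx/dθ| = 6.55/0.028733 = 227.96 rad/s.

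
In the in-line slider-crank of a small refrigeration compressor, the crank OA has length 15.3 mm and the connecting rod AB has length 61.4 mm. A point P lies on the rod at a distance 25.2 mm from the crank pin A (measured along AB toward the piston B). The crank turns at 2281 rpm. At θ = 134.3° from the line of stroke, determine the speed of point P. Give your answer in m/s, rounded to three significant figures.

2.85

ω = 238.9 rad/s.  Crank-pin speed |V_A| = rω = 3.6546 m/s, perpendicular to OA.
Rod angle: sinφ = −(r/L) sinθ ⇒ φ = -10.273°; ω_rod = −rω cosθ/√(L²−r²sin²θ) = +42.248 rad/s.
V_P = V_A + ω_rod × AP, with AP = 0.0252 m along the rod.
Components: V_Px = −rω sinθ − a·ω_rod·sinφ = -2.4257 m/s;  V_Py = rω cosθ + a·ω_rod·cosφ = -1.5049 m/s.
|V_P| = √(V_Px² + V_Py²) = 2.8546 m/s.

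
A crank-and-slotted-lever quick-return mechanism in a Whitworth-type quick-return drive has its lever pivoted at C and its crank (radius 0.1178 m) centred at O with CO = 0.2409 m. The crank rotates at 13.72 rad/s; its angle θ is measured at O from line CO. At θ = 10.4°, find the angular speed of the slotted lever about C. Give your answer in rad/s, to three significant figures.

4.49

ω = 13.72 rad/s
Crank pin A relative to C: A = (d + r cosθ, r sinθ); lever angle φ = atan2(r sinθ, d + r cosθ).
Differentiating tanφ: φ̇ = rω(d cosθ + r)/(d² + r² + 2dr cosθ).
d² + r² + 2dr cosθ = |CA|² = 0.127733 m²;  d cosθ + r = +0.35474 m.
|ω_lever| = |0.1178·13.72·+0.35474| / 0.127733 = 4.4886 rad/s.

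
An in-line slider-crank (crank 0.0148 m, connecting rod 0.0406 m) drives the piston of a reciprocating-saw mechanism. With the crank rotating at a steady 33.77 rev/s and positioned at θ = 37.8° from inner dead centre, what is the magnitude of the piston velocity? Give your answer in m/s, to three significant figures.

ω = 2π·33.8 = 212.2 rad/s
For an in-line slider-crank, x = r cosθ + √(L² − r² sin²θ), so v = −rω sinθ·[1 + r cosθ/√(L² − r² sin²θ)].
With r = 0.0148 m, L = 0.0406 m, θ = 37.8°: √(L² − r² sin²θ) = 0.039574 m.
v = −0.0148·212.2·0.61291·[1 + 0.0148·0.79016/0.039574] = -2.4935 m/s.
|v| = 2.4935 m/s.

2.49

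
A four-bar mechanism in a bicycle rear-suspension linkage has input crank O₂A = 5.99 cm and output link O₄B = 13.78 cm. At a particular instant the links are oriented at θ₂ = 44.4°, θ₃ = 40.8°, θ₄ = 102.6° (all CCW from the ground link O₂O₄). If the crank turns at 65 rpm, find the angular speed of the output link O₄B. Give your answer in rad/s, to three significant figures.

0.211

ω₂ = 6.807 rad/s (from 65 rpm).
Differentiating the loop-closure r₂e^{iθ₂}+r₃e^{iθ₃}=r₁+r₄e^{iθ₄} gives r₂ω₂e^{iθ₂}+r₃ω₃e^{iθ₃}=r₄ω₄e^{iθ₄}.
Eliminating the other unknown: ω₄ = r₂ω₂ sin(θ₂−θ₃) / [r₄ sin(θ₄−θ₃)].
Numerator sine = +0.06279; denominator sine = +0.88130.
Result = 0.0599·6.807·(+0.06279) / (0.1378·(+0.88130)) = +0.21081 rad/s; magnitude 0.21081 rad/s.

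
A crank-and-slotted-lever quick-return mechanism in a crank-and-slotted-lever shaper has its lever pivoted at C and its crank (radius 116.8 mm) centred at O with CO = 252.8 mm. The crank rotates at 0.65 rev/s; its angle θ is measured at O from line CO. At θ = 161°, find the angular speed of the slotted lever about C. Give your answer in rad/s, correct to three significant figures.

2.69

ω = 4.084 rad/s (from 0.65 rev/s).
Crank pin A relative to C: A = (d + r cosθ, r sinθ); lever angle φ = atan2(r sinθ, d + r cosθ).
Differentiating tanφ: φ̇ = rω(d cosθ + r)/(d² + r² + 2dr cosθ).
d² + r² + 2dr cosθ = |CA|² = 0.0217134 m²;  d cosθ + r = -0.12223 m.
|ω_lever| = |0.1168·4.084·-0.12223| / 0.0217134 = 2.6852 rad/s.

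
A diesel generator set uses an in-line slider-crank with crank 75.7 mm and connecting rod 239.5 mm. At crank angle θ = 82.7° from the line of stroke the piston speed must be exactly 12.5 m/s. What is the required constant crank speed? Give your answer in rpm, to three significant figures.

1530

For an in-line slider-crank, |v_piston| = rω|sinθ|·[1 + r cosθ/√(L² − r² sin²θ)].
With r = 0.0757 m, L = 0.2395 m, θ = 82.7°: the bracketed kinematic factor |dx/dθ| = 0.078262 m.
ω = v/|dx/dθ| = 12.5/0.078262 = 159.72 rad/s.
N = 60ω/(2π) = 1525.2 rpm.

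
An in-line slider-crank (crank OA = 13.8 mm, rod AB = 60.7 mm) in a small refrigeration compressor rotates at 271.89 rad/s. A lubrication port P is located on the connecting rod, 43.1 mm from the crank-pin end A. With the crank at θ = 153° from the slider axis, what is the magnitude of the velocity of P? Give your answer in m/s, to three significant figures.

1.75

ω = 271.9 rad/s.  Crank-pin speed |V_A| = rω = 3.7521 m/s, perpendicular to OA.
Rod angle: sinφ = −(r/L) sinθ ⇒ φ = -5.924°; ω_rod = −rω cosθ/√(L²−r²sin²θ) = +55.372 rad/s.
V_P = V_A + ω_rod × AP, with AP = 0.0431 m along the rod.
Components: V_Px = −rω sinθ − a·ω_rod·sinφ = -1.4571 m/s;  V_Py = rω cosθ + a·ω_rod·cosφ = -0.96934 m/s.
|V_P| = √(V_Px² + V_Py²) = 1.7501 m/s.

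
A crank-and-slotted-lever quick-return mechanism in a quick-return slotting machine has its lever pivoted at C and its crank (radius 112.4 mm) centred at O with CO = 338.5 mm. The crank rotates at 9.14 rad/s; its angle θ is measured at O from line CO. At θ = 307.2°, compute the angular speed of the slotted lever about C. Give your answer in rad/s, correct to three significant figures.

1.88

ω = 9.14 rad/s
Crank pin A relative to C: A = (d + r cosθ, r sinθ); lever angle φ = atan2(r sinθ, d + r cosθ).
Differentiating tanφ: φ̇ = rω(d cosθ + r)/(d² + r² + 2dr cosθ).
d² + r² + 2dr cosθ = |CA|² = 0.173223 m²;  d cosθ + r = +0.31706 m.
|ω_lever| = |0.1124·9.14·+0.31706| / 0.173223 = 1.8804 rad/s.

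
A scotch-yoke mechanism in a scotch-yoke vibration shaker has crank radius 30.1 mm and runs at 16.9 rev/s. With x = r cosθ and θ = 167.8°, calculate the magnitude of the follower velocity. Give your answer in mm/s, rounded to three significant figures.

675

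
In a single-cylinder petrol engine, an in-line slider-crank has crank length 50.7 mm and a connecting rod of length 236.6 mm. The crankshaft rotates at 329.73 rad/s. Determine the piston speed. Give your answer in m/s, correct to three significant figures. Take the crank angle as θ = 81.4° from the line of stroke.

17.1

ω = 329.7 rad/s
For an in-line slider-crank, x = r cosθ + √(L² − r² sin²θ), so v = −rω sinθ·[1 + r cosθ/√(L² − r² sin²θ)].
With r = 0.0507 m, L = 0.2366 m, θ = 81.4°: √(L² − r² sin²θ) = 0.23123 m.
v = −0.0507·329.7·0.98876·[1 + 0.0507·0.14954/0.23123] = -17.071 m/s.
|v| = 17.071 m/s.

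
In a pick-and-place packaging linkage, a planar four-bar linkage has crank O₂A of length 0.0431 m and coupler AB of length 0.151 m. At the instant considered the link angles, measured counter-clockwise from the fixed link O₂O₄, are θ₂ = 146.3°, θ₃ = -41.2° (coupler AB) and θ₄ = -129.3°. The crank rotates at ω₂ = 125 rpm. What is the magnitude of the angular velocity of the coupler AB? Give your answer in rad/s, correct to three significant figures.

ω₂ = 13.09 rad/s (from 125 rpm).
Differentiating the loop-closure r₂e^{iθ₂}+r₃e^{iθ₃}=r₁+r₄e^{iθ₄} gives r₂ω₂e^{iθ₂}+r₃ω₃e^{iθ₃}=r₄ω₄e^{iθ₄}.
Eliminating the other unknown: ω₃ = r₂ω₂ sin(θ₄−θ₂) / [r₃ sin(θ₃−θ₄)].
Numerator sine = +0.99523; denominator sine = +0.99945.
Result = 0.0431·13.09·(+0.99523) / (0.151·(+0.99945)) = +3.7205 rad/s; magnitude 3.7205 rad/s.

3.72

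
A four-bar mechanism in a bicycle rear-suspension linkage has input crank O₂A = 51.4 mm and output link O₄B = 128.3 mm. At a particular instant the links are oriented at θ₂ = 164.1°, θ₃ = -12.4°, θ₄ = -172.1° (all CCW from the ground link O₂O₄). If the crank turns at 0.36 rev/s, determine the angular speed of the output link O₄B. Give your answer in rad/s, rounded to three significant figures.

0.159

ω₂ = 2.262 rad/s (from 0.36 rev/s).
Differentiating the loop-closure r₂e^{iθ₂}+r₃e^{iθ₃}=r₁+r₄e^{iθ₄} gives r₂ω₂e^{iθ₂}+r₃ω₃e^{iθ₃}=r₄ω₄e^{iθ₄}.
Eliminating the other unknown: ω₄ = r₂ω₂ sin(θ₂−θ₃) / [r₄ sin(θ₄−θ₃)].
Numerator sine = +0.06105; denominator sine = -0.34694.
Result = 0.0514·2.262·(+0.06105) / (0.1283·(-0.34694)) = -0.15946 rad/s; magnitude 0.15946 rad/s.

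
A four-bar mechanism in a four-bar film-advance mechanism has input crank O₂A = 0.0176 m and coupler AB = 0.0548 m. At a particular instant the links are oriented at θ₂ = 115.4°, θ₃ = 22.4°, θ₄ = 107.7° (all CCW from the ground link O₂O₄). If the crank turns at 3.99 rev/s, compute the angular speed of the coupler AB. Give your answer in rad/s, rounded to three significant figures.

ω₂ = 25.07 rad/s (from 3.99 rev/s).
Differentiating the loop-closure r₂e^{iθ₂}+r₃e^{iθ₃}=r₁+r₄e^{iθ₄} gives r₂ω₂e^{iθ₂}+r₃ω₃e^{iθ₃}=r₄ω₄e^{iθ₄}.
Eliminating the other unknown: ω₃ = r₂ω₂ sin(θ₄−θ₂) / [r₃ sin(θ₃−θ₄)].
Numerator sine = -0.13399; denominator sine = -0.99664.
Result = 0.0176·25.07·(-0.13399) / (0.0548·(-0.99664)) = +1.0824 rad/s; magnitude 1.0824 rad/s.

1.08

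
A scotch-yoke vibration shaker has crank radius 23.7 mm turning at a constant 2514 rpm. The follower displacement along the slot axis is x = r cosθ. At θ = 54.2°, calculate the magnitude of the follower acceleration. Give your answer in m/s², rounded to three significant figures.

961

ω = 263.3 rad/s (from 2514 rpm).
x = r cosθ ⇒ ẍ = −rω² cosθ (ω constant).
|a| = rω²|cosθ| = 0.0237·(263.3)²·|cos 54.2°| = 960.86 m/s².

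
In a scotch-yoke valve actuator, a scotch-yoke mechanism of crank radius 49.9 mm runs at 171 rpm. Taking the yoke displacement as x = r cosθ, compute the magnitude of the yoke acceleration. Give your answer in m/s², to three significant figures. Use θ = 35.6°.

ω = 17.91 rad/s (from 171 rpm).
x = r cosθ ⇒ ẍ = −rω² cosθ (ω constant).
|a| = rω²|cosθ| = 0.0499·(17.91)²·|cos 35.6°| = 13.011 m/s².

13.0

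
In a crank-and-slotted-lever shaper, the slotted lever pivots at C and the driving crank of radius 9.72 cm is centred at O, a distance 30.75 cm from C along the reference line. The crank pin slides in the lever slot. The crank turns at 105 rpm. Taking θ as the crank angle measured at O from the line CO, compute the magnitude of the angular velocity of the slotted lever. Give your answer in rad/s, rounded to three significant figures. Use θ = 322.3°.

ω = 11 rad/s (from 105 rpm).
Crank pin A relative to C: A = (d + r cosθ, r sinθ); lever angle φ = atan2(r sinθ, d + r cosθ).
Differentiating tanφ: φ̇ = rω(d cosθ + r)/(d² + r² + 2dr cosθ).
d² + r² + 2dr cosθ = |CA|² = 0.151302 m²;  d cosθ + r = +0.3405 m.
|ω_lever| = |0.0972·11·+0.3405| / 0.151302 = 2.4052 rad/s.

2.41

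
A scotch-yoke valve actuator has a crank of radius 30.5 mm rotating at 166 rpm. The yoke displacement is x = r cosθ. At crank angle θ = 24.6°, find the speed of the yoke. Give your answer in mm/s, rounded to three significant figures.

ω = 17.38 rad/s (from 166 rpm).
x = r cosθ ⇒ ẋ = −rω sinθ.
|v| = rω|sinθ| = 0.0305·17.38·|sin 24.6°| = 0.22071 m/s = 220.71 mm/s.

221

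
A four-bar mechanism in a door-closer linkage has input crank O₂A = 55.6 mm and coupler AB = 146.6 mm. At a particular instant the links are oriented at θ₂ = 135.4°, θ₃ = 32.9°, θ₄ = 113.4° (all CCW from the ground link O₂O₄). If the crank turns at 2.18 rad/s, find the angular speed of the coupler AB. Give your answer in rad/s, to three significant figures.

ω₂ = 2.18 rad/s
Differentiating the loop-closure r₂e^{iθ₂}+r₃e^{iθ₃}=r₁+r₄e^{iθ₄} gives r₂ω₂e^{iθ₂}+r₃ω₃e^{iθ₃}=r₄ω₄e^{iθ₄}.
Eliminating the other unknown: ω₃ = r₂ω₂ sin(θ₄−θ₂) / [r₃ sin(θ₃−θ₄)].
Numerator sine = -0.37461; denominator sine = -0.98629.
Result = 0.0556·2.18·(-0.37461) / (0.1466·(-0.98629)) = +0.31403 rad/s; magnitude 0.31403 rad/s.

0.314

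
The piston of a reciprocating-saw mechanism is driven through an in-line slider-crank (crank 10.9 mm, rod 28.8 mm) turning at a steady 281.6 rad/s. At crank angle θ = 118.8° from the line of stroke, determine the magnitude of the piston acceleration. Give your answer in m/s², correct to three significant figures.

592

ω = 281.6 rad/s
x(θ) = r cosθ + √(L² − r² sin²θ); with ω constant, a = ω²·d²x/dθ².
d²x/dθ² = −r cosθ − r²(cos2θ)/√u − r⁴ sin²2θ/(4u^{3/2}),  u = L² − r² sin²θ = 0.000738204 m².
Substituting r = 0.0109 m, L = 0.0288 m, θ = 118.8°: d²x/dθ² = +0.0074688 m.
a = ω²·d²x/dθ² = (281.6)²·(+0.0074688) = +592.26 m/s²;  |a| = 592.26 m/s².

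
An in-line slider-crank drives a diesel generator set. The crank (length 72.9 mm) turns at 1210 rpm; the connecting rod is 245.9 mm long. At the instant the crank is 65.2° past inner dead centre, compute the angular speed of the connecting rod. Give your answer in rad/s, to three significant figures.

ω = 126.7 rad/s (converted from 1210 rpm).
The rod makes angle φ with the slider axis where L sinφ = r sinθ; differentiating, L cosφ·φ̇ = r ω cosθ.
L cosφ = √(L² − r² sin²θ) = 0.23683 m.
|ω_rod| = r ω |cosθ| / √(L² − r² sin²θ) = 0.0729·126.7·0.41945/0.23683 = 16.36 rad/s.

16.4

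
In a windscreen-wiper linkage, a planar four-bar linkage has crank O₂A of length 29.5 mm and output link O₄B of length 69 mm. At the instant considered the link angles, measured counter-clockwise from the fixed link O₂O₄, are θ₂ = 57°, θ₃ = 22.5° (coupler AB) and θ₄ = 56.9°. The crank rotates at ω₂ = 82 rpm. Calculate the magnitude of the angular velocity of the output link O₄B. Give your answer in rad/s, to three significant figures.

3.68

ω₂ = 8.587 rad/s (from 82 rpm).
Differentiating the loop-closure r₂e^{iθ₂}+r₃e^{iθ₃}=r₁+r₄e^{iθ₄} gives r₂ω₂e^{iθ₂}+r₃ω₃e^{iθ₃}=r₄ω₄e^{iθ₄}.
Eliminating the other unknown: ω₄ = r₂ω₂ sin(θ₂−θ₃) / [r₄ sin(θ₄−θ₃)].
Numerator sine = +0.56641; denominator sine = +0.56497.
Result = 0.0295·8.587·(+0.56641) / (0.069·(+0.56497)) = +3.6806 rad/s; magnitude 3.6806 rad/s.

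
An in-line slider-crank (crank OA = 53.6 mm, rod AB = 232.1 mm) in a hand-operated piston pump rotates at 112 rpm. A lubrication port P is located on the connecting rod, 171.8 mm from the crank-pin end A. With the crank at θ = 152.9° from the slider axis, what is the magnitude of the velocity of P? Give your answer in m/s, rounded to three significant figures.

0.283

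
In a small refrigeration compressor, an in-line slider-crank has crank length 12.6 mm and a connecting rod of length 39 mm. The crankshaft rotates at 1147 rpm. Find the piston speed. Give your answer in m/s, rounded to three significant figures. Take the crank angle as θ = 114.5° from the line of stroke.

1.18

ω = 2π·1147/60 = 120.1 rad/s
For an in-line slider-crank, x = r cosθ + √(L² − r² sin²θ), so v = −rω sinθ·[1 + r cosθ/√(L² − r² sin²θ)].
With r = 0.0126 m, L = 0.039 m, θ = 114.5°: √(L² − r² sin²θ) = 0.037277 m.
v = −0.0126·120.1·0.90996·[1 + 0.0126·-0.41469/0.037277] = -1.1841 m/s.
|v| = 1.1841 m/s.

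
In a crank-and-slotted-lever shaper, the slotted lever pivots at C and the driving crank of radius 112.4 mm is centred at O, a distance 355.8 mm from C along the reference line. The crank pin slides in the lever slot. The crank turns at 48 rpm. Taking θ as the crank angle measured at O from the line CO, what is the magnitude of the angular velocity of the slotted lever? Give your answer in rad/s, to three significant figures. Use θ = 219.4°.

1.19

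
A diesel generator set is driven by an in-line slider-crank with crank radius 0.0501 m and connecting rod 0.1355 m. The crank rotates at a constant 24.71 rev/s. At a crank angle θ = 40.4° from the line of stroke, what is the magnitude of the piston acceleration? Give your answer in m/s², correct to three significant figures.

ω = 2π·24.7 = 155.3 rad/s
x(θ) = r cosθ + √(L² − r² sin²θ); with ω constant, a = ω²·d²x/dθ².
d²x/dθ² = −r cosθ − r²(cos2θ)/√u − r⁴ sin²2θ/(4u^{3/2}),  u = L² − r² sin²θ = 0.0173059 m².
Substituting r = 0.0501 m, L = 0.1355 m, θ = 40.4°: d²x/dθ² = -0.041878 m.
a = ω²·d²x/dθ² = (155.3)²·(-0.041878) = -1009.5 m/s²;  |a| = 1009.5 m/s².

1010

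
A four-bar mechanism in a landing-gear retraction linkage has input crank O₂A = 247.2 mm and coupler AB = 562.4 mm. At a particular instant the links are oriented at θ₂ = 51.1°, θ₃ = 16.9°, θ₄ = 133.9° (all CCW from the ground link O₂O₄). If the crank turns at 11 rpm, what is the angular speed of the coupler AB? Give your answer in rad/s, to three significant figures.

0.564

ω₂ = 1.152 rad/s (from 11 rpm).
Differentiating the loop-closure r₂e^{iθ₂}+r₃e^{iθ₃}=r₁+r₄e^{iθ₄} gives r₂ω₂e^{iθ₂}+r₃ω₃e^{iθ₃}=r₄ω₄e^{iθ₄}.
Eliminating the other unknown: ω₃ = r₂ω₂ sin(θ₄−θ₂) / [r₃ sin(θ₃−θ₄)].
Numerator sine = +0.99211; denominator sine = -0.89101.
Result = 0.2472·1.152·(+0.99211) / (0.5624·(-0.89101)) = -0.56377 rad/s; magnitude 0.56377 rad/s.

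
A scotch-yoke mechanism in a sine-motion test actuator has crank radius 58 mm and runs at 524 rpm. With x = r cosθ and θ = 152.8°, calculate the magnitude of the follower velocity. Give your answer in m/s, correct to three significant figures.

1.45

ω = 54.87 rad/s (from 524 rpm).
x = r cosθ ⇒ ẋ = −rω sinθ.
|v| = rω|sinθ| = 0.058·54.87·|sin 152.8°| = 1.4548 m/s.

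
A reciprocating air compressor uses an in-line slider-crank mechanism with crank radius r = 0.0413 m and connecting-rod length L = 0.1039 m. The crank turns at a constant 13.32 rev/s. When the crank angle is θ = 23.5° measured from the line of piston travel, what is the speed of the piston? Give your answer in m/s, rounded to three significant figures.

1.89

ω = 2π·13.3 = 83.69 rad/s
For an in-line slider-crank, x = r cosθ + √(L² − r² sin²θ), so v = −rω sinθ·[1 + r cosθ/√(L² − r² sin²θ)].
With r = 0.0413 m, L = 0.1039 m, θ = 23.5°: √(L² − r² sin²θ) = 0.10259 m.
v = −0.0413·83.69·0.39875·[1 + 0.0413·0.91706/0.10259] = -1.8871 m/s.
|v| = 1.8871 m/s.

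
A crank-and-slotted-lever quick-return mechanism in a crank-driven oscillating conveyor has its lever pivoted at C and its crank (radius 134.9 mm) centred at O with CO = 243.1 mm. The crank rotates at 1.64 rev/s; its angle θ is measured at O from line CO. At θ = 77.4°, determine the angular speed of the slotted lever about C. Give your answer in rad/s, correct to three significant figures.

2.85

ω = 10.3 rad/s (from 1.64 rev/s).
Crank pin A relative to C: A = (d + r cosθ, r sinθ); lever angle φ = atan2(r sinθ, d + r cosθ).
Differentiating tanφ: φ̇ = rω(d cosθ + r)/(d² + r² + 2dr cosθ).
d² + r² + 2dr cosθ = |CA|² = 0.0916033 m²;  d cosθ + r = +0.18793 m.
|ω_lever| = |0.1349·10.3·+0.18793| / 0.0916033 = 2.8518 rad/s.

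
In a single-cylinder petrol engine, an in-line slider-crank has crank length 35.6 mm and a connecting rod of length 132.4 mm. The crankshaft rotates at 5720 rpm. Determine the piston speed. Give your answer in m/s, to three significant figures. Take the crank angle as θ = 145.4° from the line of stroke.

9.40

ω = 2π·5720/60 = 599 rad/s
For an in-line slider-crank, x = r cosθ + √(L² − r² sin²θ), so v = −rω sinθ·[1 + r cosθ/√(L² − r² sin²θ)].
With r = 0.0356 m, L = 0.1324 m, θ = 145.4°: √(L² − r² sin²θ) = 0.13085 m.
v = −0.0356·599·0.56784·[1 + 0.0356·-0.82314/0.13085] = -9.3971 m/s.
|v| = 9.3971 m/s.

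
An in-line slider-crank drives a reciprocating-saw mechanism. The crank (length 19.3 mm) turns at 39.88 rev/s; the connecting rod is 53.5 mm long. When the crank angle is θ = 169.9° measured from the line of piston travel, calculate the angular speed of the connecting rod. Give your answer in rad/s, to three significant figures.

89.2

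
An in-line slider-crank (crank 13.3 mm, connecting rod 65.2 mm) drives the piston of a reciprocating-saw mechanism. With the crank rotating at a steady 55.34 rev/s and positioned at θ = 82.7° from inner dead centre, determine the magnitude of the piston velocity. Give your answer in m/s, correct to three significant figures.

4.71

ω = 2π·55.3 = 347.7 rad/s
For an in-line slider-crank, x = r cosθ + √(L² − r² sin²θ), so v = −rω sinθ·[1 + r cosθ/√(L² − r² sin²θ)].
With r = 0.0133 m, L = 0.0652 m, θ = 82.7°: √(L² − r² sin²θ) = 0.063851 m.
v = −0.0133·347.7·0.99189·[1 + 0.0133·0.12706/0.063851] = -4.7085 m/s.
|v| = 4.7085 m/s.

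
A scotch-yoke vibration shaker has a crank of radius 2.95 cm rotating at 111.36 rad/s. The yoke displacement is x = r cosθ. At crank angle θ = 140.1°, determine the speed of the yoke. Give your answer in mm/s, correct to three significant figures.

2110

ω = 111.4 rad/s
x = r cosθ ⇒ ẋ = −rω sinθ.
|v| = rω|sinθ| = 0.0295·111.4·|sin 140.1°| = 2.1072 m/s = 2107.2 mm/s.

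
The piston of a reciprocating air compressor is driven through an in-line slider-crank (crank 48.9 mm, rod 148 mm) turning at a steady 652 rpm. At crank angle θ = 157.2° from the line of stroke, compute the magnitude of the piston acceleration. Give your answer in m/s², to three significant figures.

ω = 2π·652/60 = 68.28 rad/s
x(θ) = r cosθ + √(L² − r² sin²θ); with ω constant, a = ω²·d²x/dθ².
d²x/dθ² = −r cosθ − r²(cos2θ)/√u − r⁴ sin²2θ/(4u^{3/2}),  u = L² − r² sin²θ = 0.0215449 m².
Substituting r = 0.0489 m, L = 0.148 m, θ = 157.2°: d²x/dθ² = +0.03345 m.
a = ω²·d²x/dθ² = (68.28)²·(+0.03345) = +155.94 m/s²;  |a| = 155.94 m/s².

156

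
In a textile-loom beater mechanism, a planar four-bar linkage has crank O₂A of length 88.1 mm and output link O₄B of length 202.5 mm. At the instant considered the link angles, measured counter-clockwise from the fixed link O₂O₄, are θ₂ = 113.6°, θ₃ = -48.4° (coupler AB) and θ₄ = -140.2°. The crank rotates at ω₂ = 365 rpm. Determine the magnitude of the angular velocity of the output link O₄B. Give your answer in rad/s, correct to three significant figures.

5.14

ω₂ = 38.22 rad/s (from 365 rpm).
Differentiating the loop-closure r₂e^{iθ₂}+r₃e^{iθ₃}=r₁+r₄e^{iθ₄} gives r₂ω₂e^{iθ₂}+r₃ω₃e^{iθ₃}=r₄ω₄e^{iθ₄}.
Eliminating the other unknown: ω₄ = r₂ω₂ sin(θ₂−θ₃) / [r₄ sin(θ₄−θ₃)].
Numerator sine = +0.30902; denominator sine = -0.99951.
Result = 0.0881·38.22·(+0.30902) / (0.2025·(-0.99951)) = -5.1413 rad/s; magnitude 5.1413 rad/s.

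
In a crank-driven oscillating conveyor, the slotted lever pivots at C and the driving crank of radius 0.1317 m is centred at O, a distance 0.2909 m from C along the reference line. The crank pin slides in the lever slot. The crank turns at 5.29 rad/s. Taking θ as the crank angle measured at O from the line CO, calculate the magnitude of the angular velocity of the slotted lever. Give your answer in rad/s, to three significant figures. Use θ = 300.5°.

ω = 5.29 rad/s
Crank pin A relative to C: A = (d + r cosθ, r sinθ); lever angle φ = atan2(r sinθ, d + r cosθ).
Differentiating tanφ: φ̇ = rω(d cosθ + r)/(d² + r² + 2dr cosθ).
d² + r² + 2dr cosθ = |CA|² = 0.140857 m²;  d cosθ + r = +0.27934 m.
|ω_lever| = |0.1317·5.29·+0.27934| / 0.140857 = 1.3817 rad/s.

1.38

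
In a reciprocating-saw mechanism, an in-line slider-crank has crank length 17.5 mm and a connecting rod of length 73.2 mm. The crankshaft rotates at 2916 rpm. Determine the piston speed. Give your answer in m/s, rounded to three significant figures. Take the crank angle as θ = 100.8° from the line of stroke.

5.01

ω = 2π·2916/60 = 305.4 rad/s
For an in-line slider-crank, x = r cosθ + √(L² − r² sin²θ), so v = −rω sinθ·[1 + r cosθ/√(L² − r² sin²θ)].
With r = 0.0175 m, L = 0.0732 m, θ = 100.8°: √(L² − r² sin²θ) = 0.071153 m.
v = −0.0175·305.4·0.98229·[1 + 0.0175·-0.18738/0.071153] = -5.0073 m/s.
|v| = 5.0073 m/s.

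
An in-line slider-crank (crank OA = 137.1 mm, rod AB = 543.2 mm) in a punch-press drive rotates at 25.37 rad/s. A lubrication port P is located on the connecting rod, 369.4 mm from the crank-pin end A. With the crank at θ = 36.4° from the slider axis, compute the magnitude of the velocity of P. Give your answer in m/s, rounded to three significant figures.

2.52

ω = 25.37 rad/s.  Crank-pin speed |V_A| = rω = 3.4782 m/s, perpendicular to OA.
Rod angle: sinφ = −(r/L) sinθ ⇒ φ = -8.614°; ω_rod = −rω cosθ/√(L²−r²sin²θ) = -5.2127 rad/s.
V_P = V_A + ω_rod × AP, with AP = 0.3694 m along the rod.
Components: V_Px = −rω sinθ − a·ω_rod·sinφ = -2.3524 m/s;  V_Py = rω cosθ + a·ω_rod·cosφ = +0.89575 m/s.
|V_P| = √(V_Px² + V_Py²) = 2.5172 m/s.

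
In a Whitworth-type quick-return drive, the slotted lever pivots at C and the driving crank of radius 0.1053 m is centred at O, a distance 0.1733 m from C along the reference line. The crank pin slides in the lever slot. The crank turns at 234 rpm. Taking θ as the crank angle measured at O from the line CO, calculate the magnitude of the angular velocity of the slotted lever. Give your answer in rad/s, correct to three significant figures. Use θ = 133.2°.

ω = 24.5 rad/s (from 234 rpm).
Crank pin A relative to C: A = (d + r cosθ, r sinθ); lever angle φ = atan2(r sinθ, d + r cosθ).
Differentiating tanφ: φ̇ = rω(d cosθ + r)/(d² + r² + 2dr cosθ).
d² + r² + 2dr cosθ = |CA|² = 0.0161371 m²;  d cosθ + r = -0.013332 m.
|ω_lever| = |0.1053·24.5·-0.013332| / 0.0161371 = 2.1318 rad/s.

2.13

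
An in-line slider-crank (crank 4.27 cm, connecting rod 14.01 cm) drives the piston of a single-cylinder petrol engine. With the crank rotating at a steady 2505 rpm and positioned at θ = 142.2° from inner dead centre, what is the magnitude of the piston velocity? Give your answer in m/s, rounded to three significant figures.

5.18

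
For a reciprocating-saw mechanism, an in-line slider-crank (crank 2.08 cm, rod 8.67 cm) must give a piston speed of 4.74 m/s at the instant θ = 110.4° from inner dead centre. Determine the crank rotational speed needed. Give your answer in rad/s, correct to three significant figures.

266

For an in-line slider-crank, |v_piston| = rω|sinθ|·[1 + r cosθ/√(L² − r² sin²θ)].
With r = 0.0208 m, L = 0.0867 m, θ = 110.4°: the bracketed kinematic factor |dx/dθ| = 0.017822 m.
ω = v/|dx/dθ| = 4.74/0.017822 = 265.96 rad/s.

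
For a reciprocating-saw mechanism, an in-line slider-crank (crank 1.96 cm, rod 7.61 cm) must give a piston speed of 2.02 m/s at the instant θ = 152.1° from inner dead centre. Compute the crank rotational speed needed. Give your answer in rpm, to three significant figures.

For an in-line slider-crank, |v_piston| = rω|sinθ|·[1 + r cosθ/√(L² − r² sin²θ)].
With r = 0.0196 m, L = 0.0761 m, θ = 152.1°: the bracketed kinematic factor |dx/dθ| = 0.0070685 m.
ω = v/|dx/dθ| = 2.02/0.0070685 = 285.77 rad/s.
N = 60ω/(2π) = 2728.9 rpm.

2730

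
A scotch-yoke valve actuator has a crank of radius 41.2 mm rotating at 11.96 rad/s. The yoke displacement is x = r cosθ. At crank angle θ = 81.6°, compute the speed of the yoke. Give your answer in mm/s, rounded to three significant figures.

ω = 11.96 rad/s
x = r cosθ ⇒ ẋ = −rω sinθ.
|v| = rω|sinθ| = 0.0412·11.96·|sin 81.6°| = 0.48747 m/s = 487.47 mm/s.

487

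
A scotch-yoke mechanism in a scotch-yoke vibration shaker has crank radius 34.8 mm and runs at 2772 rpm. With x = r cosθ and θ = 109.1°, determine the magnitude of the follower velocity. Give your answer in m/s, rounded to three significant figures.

9.55

ω = 290.3 rad/s (from 2772 rpm).
x = r cosθ ⇒ ẋ = −rω sinθ.
|v| = rω|sinθ| = 0.0348·290.3·|sin 109.1°| = 9.5457 m/s.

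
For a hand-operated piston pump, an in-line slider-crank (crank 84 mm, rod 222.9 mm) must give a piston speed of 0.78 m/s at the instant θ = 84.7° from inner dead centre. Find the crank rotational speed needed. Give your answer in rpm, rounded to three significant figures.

85.8

For an in-line slider-crank, |v_piston| = rω|sinθ|·[1 + r cosθ/√(L² − r² sin²θ)].
With r = 0.084 m, L = 0.2229 m, θ = 84.7°: the bracketed kinematic factor |dx/dθ| = 0.086782 m.
ω = v/|dx/dθ| = 0.78/0.086782 = 8.988 rad/s.
N = 60ω/(2π) = 85.83 rpm.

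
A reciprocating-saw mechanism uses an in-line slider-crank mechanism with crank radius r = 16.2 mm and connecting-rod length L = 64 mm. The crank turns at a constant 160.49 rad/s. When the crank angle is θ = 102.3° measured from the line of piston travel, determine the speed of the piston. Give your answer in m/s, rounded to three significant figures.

ω = 160.5 rad/s
For an in-line slider-crank, x = r cosθ + √(L² − r² sin²θ), so v = −rω sinθ·[1 + r cosθ/√(L² − r² sin²θ)].
With r = 0.0162 m, L = 0.064 m, θ = 102.3°: √(L² − r² sin²θ) = 0.062012 m.
v = −0.0162·160.5·0.97705·[1 + 0.0162·-0.21303/0.062012] = -2.3989 m/s.
|v| = 2.3989 m/s.

2.40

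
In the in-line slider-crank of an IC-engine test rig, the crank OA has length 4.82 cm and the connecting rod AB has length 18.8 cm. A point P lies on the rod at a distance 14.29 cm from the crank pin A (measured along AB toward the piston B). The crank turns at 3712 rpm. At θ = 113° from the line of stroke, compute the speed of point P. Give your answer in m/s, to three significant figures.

16.0

ω = 388.7 rad/s.  Crank-pin speed |V_A| = rω = 18.736 m/s, perpendicular to OA.
Rod angle: sinφ = −(r/L) sinθ ⇒ φ = -13.651°; ω_rod = −rω cosθ/√(L²−r²sin²θ) = +40.073 rad/s.
V_P = V_A + ω_rod × AP, with AP = 0.1429 m along the rod.
Components: V_Px = −rω sinθ − a·ω_rod·sinφ = -15.895 m/s;  V_Py = rω cosθ + a·ω_rod·cosφ = -1.7562 m/s.
|V_P| = √(V_Px² + V_Py²) = 15.992 m/s.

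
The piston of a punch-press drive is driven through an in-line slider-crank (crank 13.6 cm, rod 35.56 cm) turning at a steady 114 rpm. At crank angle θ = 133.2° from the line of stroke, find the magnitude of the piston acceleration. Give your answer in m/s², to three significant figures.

13.4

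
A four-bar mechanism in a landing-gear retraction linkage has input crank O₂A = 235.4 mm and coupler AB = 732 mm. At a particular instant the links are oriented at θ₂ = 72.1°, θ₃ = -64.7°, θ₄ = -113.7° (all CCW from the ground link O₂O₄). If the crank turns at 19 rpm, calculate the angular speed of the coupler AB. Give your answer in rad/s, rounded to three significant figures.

0.0857

ω₂ = 1.99 rad/s (from 19 rpm).
Differentiating the loop-closure r₂e^{iθ₂}+r₃e^{iθ₃}=r₁+r₄e^{iθ₄} gives r₂ω₂e^{iθ₂}+r₃ω₃e^{iθ₃}=r₄ω₄e^{iθ₄}.
Eliminating the other unknown: ω₃ = r₂ω₂ sin(θ₄−θ₂) / [r₃ sin(θ₃−θ₄)].
Numerator sine = +0.10106; denominator sine = +0.75471.
Result = 0.2354·1.99·(+0.10106) / (0.732·(+0.75471)) = +0.085676 rad/s; magnitude 0.085676 rad/s.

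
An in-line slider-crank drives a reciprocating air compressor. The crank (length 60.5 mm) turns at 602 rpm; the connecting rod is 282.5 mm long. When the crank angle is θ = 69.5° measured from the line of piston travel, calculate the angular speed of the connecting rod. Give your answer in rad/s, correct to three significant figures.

4.83

ω = 63.04 rad/s (converted from 602 rpm).
The rod makes angle φ with the slider axis where L sinφ = r sinθ; differentiating, L cosφ·φ̇ = r ω cosθ.
L cosφ = √(L² − r² sin²θ) = 0.27676 m.
|ω_rod| = r ω |cosθ| / √(L² − r² sin²θ) = 0.0605·63.04·0.35021/0.27676 = 4.8262 rad/s.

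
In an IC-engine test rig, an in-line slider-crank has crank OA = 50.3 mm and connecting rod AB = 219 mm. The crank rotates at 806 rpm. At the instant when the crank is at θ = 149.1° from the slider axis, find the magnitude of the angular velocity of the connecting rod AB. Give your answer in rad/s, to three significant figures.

16.8

ω = 84.4 rad/s (converted from 806 rpm).
The rod makes angle φ with the slider axis where L sinφ = r sinθ; differentiating, L cosφ·φ̇ = r ω cosθ.
L cosφ = √(L² − r² sin²θ) = 0.21747 m.
|ω_rod| = r ω |cosθ| / √(L² − r² sin²θ) = 0.0503·84.4·0.85806/0.21747 = 16.751 rad/s.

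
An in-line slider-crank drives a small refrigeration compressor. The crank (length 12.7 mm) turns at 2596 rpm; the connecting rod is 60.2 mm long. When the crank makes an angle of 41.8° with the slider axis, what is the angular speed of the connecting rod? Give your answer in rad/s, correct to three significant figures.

43.2

ω = 271.9 rad/s (converted from 2596 rpm).
The rod makes angle φ with the slider axis where L sinφ = r sinθ; differentiating, L cosφ·φ̇ = r ω cosθ.
L cosφ = √(L² − r² sin²θ) = 0.059602 m.
|ω_rod| = r ω |cosθ| / √(L² − r² sin²θ) = 0.0127·271.9·0.74548/0.059602 = 43.183 rad/s.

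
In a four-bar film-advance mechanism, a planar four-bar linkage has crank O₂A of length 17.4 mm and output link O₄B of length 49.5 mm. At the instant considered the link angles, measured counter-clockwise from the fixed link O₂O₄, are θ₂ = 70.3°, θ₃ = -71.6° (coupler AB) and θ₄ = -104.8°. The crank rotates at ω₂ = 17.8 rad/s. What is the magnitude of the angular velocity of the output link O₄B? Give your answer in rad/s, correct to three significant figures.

ω₂ = 17.8 rad/s
Differentiating the loop-closure r₂e^{iθ₂}+r₃e^{iθ₃}=r₁+r₄e^{iθ₄} gives r₂ω₂e^{iθ₂}+r₃ω₃e^{iθ₃}=r₄ω₄e^{iθ₄}.
Eliminating the other unknown: ω₄ = r₂ω₂ sin(θ₂−θ₃) / [r₄ sin(θ₄−θ₃)].
Numerator sine = +0.61704; denominator sine = -0.54756.
Result = 0.0174·17.8·(+0.61704) / (0.0495·(-0.54756)) = -7.0508 rad/s; magnitude 7.0508 rad/s.

7.05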